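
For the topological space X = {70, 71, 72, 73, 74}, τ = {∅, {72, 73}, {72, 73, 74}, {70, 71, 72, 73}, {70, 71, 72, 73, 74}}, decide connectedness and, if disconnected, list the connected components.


(X, τ) is connected.

Find clopen sets (U ∈ τ with X ∖ U ∈ τ):
  U = ∅, X ∖ U = {70, 71, 72, 73, 74} — both open, so U is clopen.
  U = {70, 71, 72, 73, 74}, X ∖ U = ∅ — both open, so U is clopen.
Only trivial clopens (∅ and X) exist, so (X, τ) is connected.
Compute connected components by grouping points that agree on all clopens:
  component: {70, 71, 72, 73, 74}


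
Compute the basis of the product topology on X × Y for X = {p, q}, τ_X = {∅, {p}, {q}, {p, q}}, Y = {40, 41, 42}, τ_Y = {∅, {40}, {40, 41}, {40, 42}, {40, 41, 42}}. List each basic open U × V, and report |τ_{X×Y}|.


Basis B = {∅ × ∅, {p} × {40}, {q} × {40}, {p} × {40, 41}, {p} × {40, 42}, {p, q} × {40}, {q} × {40, 41}, {q} × {40, 42}, {p} × {40, 41, 42}, {q} × {40, 41, 42}, {p, q} × {40, 41}, {p, q} × {40, 42}, {p, q} × {40, 41, 42}}; |τ_{X×Y}| = 25.

Enumerate products U × V with U ∈ τ_X, V ∈ τ_Y (deduplicated):
  ∅ × ∅ = {} (∅)
  {p} × {40} = {(p,40)}
  {q} × {40} = {(q,40)}
  {p} × {40, 41} = {(p,40), (p,41)}
  {p} × {40, 42} = {(p,40), (p,42)}
  {p, q} × {40} = {(p,40), (q,40)}
  {q} × {40, 41} = {(q,40), (q,41)}
  {q} × {40, 42} = {(q,40), (q,42)}
  {p} × {40, 41, 42} = {(p,40), (p,41), (p,42)}
  {q} × {40, 41, 42} = {(q,40), (q,41), (q,42)}
  {p, q} × {40, 41} = {(p,40), (p,41), (q,40), (q,41)}
  {p, q} × {40, 42} = {(p,40), (p,42), (q,40), (q,42)}
  {p, q} × {40, 41, 42} = {(p,40), (p,41), (p,42), (q,40), (q,41), (q,42)}
These 13 distinct sets form the basis B.
Close under arbitrary unions to get τ_{X×Y}; counting gives |τ_{X×Y}| = 25.


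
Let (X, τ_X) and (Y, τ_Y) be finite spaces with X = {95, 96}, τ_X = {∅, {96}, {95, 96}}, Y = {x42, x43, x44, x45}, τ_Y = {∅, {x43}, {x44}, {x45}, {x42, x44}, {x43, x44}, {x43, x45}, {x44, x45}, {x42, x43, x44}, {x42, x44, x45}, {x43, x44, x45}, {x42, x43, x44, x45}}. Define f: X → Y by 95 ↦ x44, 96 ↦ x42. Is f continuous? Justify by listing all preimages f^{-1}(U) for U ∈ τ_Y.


f is NOT continuous.

Compute f^{-1}(U) for each U ∈ τ_Y:
  U = ∅: f^{-1}(U) = ∅ ∈ τ_X ✓.
  U = {x43}: f^{-1}(U) = ∅ ∈ τ_X ✓.
  U = {x44}: f^{-1}(U) = {95} ∉ τ_X ✗.
  U = {x45}: f^{-1}(U) = ∅ ∈ τ_X ✓.
  U = {x42, x44}: f^{-1}(U) = {95, 96} ∈ τ_X ✓.
  U = {x43, x44}: f^{-1}(U) = {95} ∉ τ_X ✗.
  U = {x43, x45}: f^{-1}(U) = ∅ ∈ τ_X ✓.
  U = {x44, x45}: f^{-1}(U) = {95} ∉ τ_X ✗.
  U = {x42, x43, x44}: f^{-1}(U) = {95, 96} ∈ τ_X ✓.
  U = {x42, x44, x45}: f^{-1}(U) = {95, 96} ∈ τ_X ✓.
  U = {x43, x44, x45}: f^{-1}(U) = {95} ∉ τ_X ✗.
  U = {x42, x43, x44, x45}: f^{-1}(U) = {95, 96} ∈ τ_X ✓.
Found U = {x44} with f^{-1}(U) = {95} not in τ_X. Therefore f is NOT continuous.


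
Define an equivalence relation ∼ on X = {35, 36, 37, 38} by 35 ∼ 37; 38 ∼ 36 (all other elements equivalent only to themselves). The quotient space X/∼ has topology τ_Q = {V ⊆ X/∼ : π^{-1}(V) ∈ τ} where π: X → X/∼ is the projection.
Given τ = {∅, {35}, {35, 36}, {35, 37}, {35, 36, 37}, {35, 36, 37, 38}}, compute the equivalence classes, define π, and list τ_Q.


X/∼ = {[35=37], [36=38]}; |τ_Q| = 3.

Equivalence classes: [35=37], [36=38].
Quotient map π: X → X/∼ sends 35 ↦ [35=37], 36 ↦ [36=38], 37 ↦ [35=37], 38 ↦ [36=38].
For each subset V ⊆ X/∼, compute π^{-1}(V) ⊆ X and check whether π^{-1}(V) ∈ τ. V is open in τ_Q iff π^{-1}(V) ∈ τ.
  V = {}: π^{-1}(V) = ∅ ∈ τ ✓.
  V = {[35=37]}: π^{-1}(V) = {35, 37} ∈ τ ✓.
  V = {[36=38]}: π^{-1}(V) = {36, 38} ∉ τ ✗.
  V = {[35=37], [36=38]}: π^{-1}(V) = {35, 36, 37, 38} ∈ τ ✓.
Open sets in the quotient: τ_Q = {{}, {[35=37]}, {[35=37], [36=38]}} (3 elements).


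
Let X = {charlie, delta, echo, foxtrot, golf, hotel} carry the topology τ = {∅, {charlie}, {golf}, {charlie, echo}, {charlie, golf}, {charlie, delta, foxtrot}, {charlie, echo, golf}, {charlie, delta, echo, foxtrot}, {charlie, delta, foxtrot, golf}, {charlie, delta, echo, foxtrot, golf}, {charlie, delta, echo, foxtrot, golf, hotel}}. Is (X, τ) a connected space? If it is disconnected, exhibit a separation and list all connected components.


(X, τ) is connected.

Find clopen sets (U ∈ τ with X ∖ U ∈ τ):
  U = ∅, X ∖ U = {charlie, delta, echo, foxtrot, golf, hotel} — both open, so U is clopen.
  U = {charlie, delta, echo, foxtrot, golf, hotel}, X ∖ U = ∅ — both open, so U is clopen.
Only trivial clopens (∅ and X) exist, so (X, τ) is connected.
Compute connected components by grouping points that agree on all clopens:
  component: {charlie, delta, echo, foxtrot, golf, hotel}


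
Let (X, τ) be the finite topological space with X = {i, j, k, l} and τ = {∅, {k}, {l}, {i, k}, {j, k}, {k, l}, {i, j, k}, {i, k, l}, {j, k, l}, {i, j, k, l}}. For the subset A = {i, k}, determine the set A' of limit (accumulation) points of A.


A' = {i, j}

For each x ∈ X, list the open sets U ∈ τ with x ∈ U, then check whether U ∩ (A ∖ {x}) ≠ ∅ for every such U.
  x = i: opens ∋ x are {i, k}, {i, j, k}, {i, k, l}, {i, j, k, l}; each meets A ∖ {i}, so x IS a limit point.
  x = j: opens ∋ x are {j, k}, {i, j, k}, {j, k, l}, {i, j, k, l}; each meets A ∖ {j}, so x IS a limit point.
  x = k: open {k} ∋ x has {k} ∩ (A ∖ {k}) = ∅, so x is NOT a limit point.
  x = l: open {l} ∋ x has {l} ∩ (A ∖ {l}) = ∅, so x is NOT a limit point.
Collecting: A' = {i, j}.


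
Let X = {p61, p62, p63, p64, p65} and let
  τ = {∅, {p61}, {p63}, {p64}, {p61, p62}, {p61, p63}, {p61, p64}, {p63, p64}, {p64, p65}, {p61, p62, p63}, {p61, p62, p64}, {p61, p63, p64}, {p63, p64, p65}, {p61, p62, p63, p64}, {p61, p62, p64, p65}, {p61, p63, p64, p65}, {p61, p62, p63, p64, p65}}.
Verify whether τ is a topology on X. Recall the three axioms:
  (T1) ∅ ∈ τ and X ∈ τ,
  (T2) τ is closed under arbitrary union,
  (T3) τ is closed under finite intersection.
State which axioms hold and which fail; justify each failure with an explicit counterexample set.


τ is NOT a topology on X.

Axiom (T1): ∅ ∈ τ? Yes; X ∈ τ? Yes.
Axiom (T2/T3): check pairwise unions and intersections of members of τ.
Counterexample for (T2): {p61} ∪ {p64, p65} = {p61, p64, p65} ∉ τ. Therefore τ is NOT a topology.


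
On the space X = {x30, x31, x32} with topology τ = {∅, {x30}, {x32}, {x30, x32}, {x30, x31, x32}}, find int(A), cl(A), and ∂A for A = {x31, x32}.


int(A) = {x32}, cl(A) = {x31, x32}, ∂A = {x31}.

Closed sets in (X, τ) are complements of opens:
  closed(X, τ) = {∅, {x31}, {x30, x31}, {x31, x32}, {x30, x31, x32}}.
int(A) = ⋃ {U ∈ τ : U ⊆ A}. Opens contained in A: ∅, {x32}.
Taking the union of these: int(A) = {x32}.
cl(A) = ⋂ {C closed : A ⊆ C}. Closed sets containing A: {x31, x32}, {x30, x31, x32}.
Intersecting these: cl(A) = {x31, x32}.
∂A = cl(A) ∖ int(A) = {x31, x32} ∖ {x32} = {x31}.


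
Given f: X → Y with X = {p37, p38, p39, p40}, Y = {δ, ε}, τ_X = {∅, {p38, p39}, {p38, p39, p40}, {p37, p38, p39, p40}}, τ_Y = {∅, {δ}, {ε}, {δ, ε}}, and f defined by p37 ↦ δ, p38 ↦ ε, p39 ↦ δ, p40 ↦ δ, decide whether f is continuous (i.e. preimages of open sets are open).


f is NOT continuous.

Compute f^{-1}(U) for each U ∈ τ_Y:
  U = ∅: f^{-1}(U) = ∅ ∈ τ_X ✓.
  U = {δ}: f^{-1}(U) = {p37, p39, p40} ∉ τ_X ✗.
  U = {ε}: f^{-1}(U) = {p38} ∉ τ_X ✗.
  U = {δ, ε}: f^{-1}(U) = {p37, p38, p39, p40} ∈ τ_X ✓.
Found U = {δ} with f^{-1}(U) = {p37, p39, p40} not in τ_X. Therefore f is NOT continuous.


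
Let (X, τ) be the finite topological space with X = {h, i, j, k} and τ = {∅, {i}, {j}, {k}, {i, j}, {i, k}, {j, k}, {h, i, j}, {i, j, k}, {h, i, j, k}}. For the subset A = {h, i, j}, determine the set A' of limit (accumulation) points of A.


A' = {h}

For each x ∈ X, list the open sets U ∈ τ with x ∈ U, then check whether U ∩ (A ∖ {x}) ≠ ∅ for every such U.
  x = h: opens ∋ x are {h, i, j}, {h, i, j, k}; each meets A ∖ {h}, so x IS a limit point.
  x = i: open {i} ∋ x has {i} ∩ (A ∖ {i}) = ∅, so x is NOT a limit point.
  x = j: open {j} ∋ x has {j} ∩ (A ∖ {j}) = ∅, so x is NOT a limit point.
  x = k: open {k} ∋ x has {k} ∩ (A ∖ {k}) = ∅, so x is NOT a limit point.
Collecting: A' = {h}.


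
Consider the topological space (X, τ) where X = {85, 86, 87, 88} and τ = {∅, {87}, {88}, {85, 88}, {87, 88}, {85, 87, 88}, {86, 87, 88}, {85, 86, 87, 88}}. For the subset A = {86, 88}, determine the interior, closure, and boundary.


int(A) = {88}, cl(A) = {85, 86, 88}, ∂A = {85, 86}.

Closed sets in (X, τ) are complements of opens:
  closed(X, τ) = {∅, {85}, {86}, {85, 86}, {86, 87}, {85, 86, 87}, {85, 86, 88}, {85, 86, 87, 88}}.
int(A) = ⋃ {U ∈ τ : U ⊆ A}. Opens contained in A: ∅, {88}.
Taking the union of these: int(A) = {88}.
cl(A) = ⋂ {C closed : A ⊆ C}. Closed sets containing A: {85, 86, 88}, {85, 86, 87, 88}.
Intersecting these: cl(A) = {85, 86, 88}.
∂A = cl(A) ∖ int(A) = {85, 86, 88} ∖ {88} = {85, 86}.


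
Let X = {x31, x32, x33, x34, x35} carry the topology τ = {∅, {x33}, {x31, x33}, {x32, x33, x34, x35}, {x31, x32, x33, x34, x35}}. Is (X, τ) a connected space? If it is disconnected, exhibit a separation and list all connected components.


(X, τ) is connected.

Find clopen sets (U ∈ τ with X ∖ U ∈ τ):
  U = ∅, X ∖ U = {x31, x32, x33, x34, x35} — both open, so U is clopen.
  U = {x31, x32, x33, x34, x35}, X ∖ U = ∅ — both open, so U is clopen.
Only trivial clopens (∅ and X) exist, so (X, τ) is connected.
Compute connected components by grouping points that agree on all clopens:
  component: {x31, x32, x33, x34, x35}


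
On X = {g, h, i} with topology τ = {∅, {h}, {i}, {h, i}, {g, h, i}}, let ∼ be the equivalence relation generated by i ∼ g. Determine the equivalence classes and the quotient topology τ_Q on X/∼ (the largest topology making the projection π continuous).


X/∼ = {[g=i], [h]}; |τ_Q| = 3.

Equivalence classes: [g=i], [h].
Quotient map π: X → X/∼ sends g ↦ [g=i], h ↦ [h], i ↦ [g=i].
For each subset V ⊆ X/∼, compute π^{-1}(V) ⊆ X and check whether π^{-1}(V) ∈ τ. V is open in τ_Q iff π^{-1}(V) ∈ τ.
  V = {}: π^{-1}(V) = ∅ ∈ τ ✓.
  V = {[g=i]}: π^{-1}(V) = {g, i} ∉ τ ✗.
  V = {[h]}: π^{-1}(V) = {h} ∈ τ ✓.
  V = {[g=i], [h]}: π^{-1}(V) = {g, h, i} ∈ τ ✓.
Open sets in the quotient: τ_Q = {{}, {[h]}, {[g=i], [h]}} (3 elements).


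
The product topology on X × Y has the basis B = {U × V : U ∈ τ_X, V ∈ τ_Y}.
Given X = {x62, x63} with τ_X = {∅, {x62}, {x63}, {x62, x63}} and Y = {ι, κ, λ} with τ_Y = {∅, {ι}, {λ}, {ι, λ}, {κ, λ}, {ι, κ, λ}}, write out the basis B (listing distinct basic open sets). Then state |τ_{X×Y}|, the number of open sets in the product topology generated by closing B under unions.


Basis B = {∅ × ∅, {x62} × {ι}, {x62} × {λ}, {x63} × {ι}, {x63} × {λ}, {x62} × {ι, λ}, {x62, x63} × {ι}, {x62} × {κ, λ}, {x62, x63} × {λ}, {x63} × {ι, λ}, {x63} × {κ, λ}, {x62} × {ι, κ, λ}, {x63} × {ι, κ, λ}, {x62, x63} × {ι, λ}, {x62, x63} × {κ, λ}, {x62, x63} × {ι, κ, λ}}; |τ_{X×Y}| = 36.

Enumerate products U × V with U ∈ τ_X, V ∈ τ_Y (deduplicated):
  ∅ × ∅ = {} (∅)
  {x62} × {ι} = {(x62,ι)}
  {x62} × {λ} = {(x62,λ)}
  {x63} × {ι} = {(x63,ι)}
  {x63} × {λ} = {(x63,λ)}
  {x62} × {ι, λ} = {(x62,ι), (x62,λ)}
  {x62, x63} × {ι} = {(x62,ι), (x63,ι)}
  {x62} × {κ, λ} = {(x62,κ), (x62,λ)}
  {x62, x63} × {λ} = {(x62,λ), (x63,λ)}
  {x63} × {ι, λ} = {(x63,ι), (x63,λ)}
  {x63} × {κ, λ} = {(x63,κ), (x63,λ)}
  {x62} × {ι, κ, λ} = {(x62,ι), (x62,κ), (x62,λ)}
  {x63} × {ι, κ, λ} = {(x63,ι), (x63,κ), (x63,λ)}
  {x62, x63} × {ι, λ} = {(x62,ι), (x62,λ), (x63,ι), (x63,λ)}
  {x62, x63} × {κ, λ} = {(x62,κ), (x62,λ), (x63,κ), (x63,λ)}
  {x62, x63} × {ι, κ, λ} = {(x62,ι), (x62,κ), (x62,λ), (x63,ι), (x63,κ), (x63,λ)}
These 16 distinct sets form the basis B.
Close under arbitrary unions to get τ_{X×Y}; counting gives |τ_{X×Y}| = 36.


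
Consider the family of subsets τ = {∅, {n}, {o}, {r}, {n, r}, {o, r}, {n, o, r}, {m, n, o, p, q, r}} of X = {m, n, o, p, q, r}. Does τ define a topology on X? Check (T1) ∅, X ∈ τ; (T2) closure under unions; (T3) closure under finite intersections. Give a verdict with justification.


τ is NOT a topology on X.

Axiom (T1): ∅ ∈ τ? Yes; X ∈ τ? Yes.
Axiom (T2/T3): check pairwise unions and intersections of members of τ.
Counterexample for (T2): {n} ∪ {o} = {n, o} ∉ τ. Therefore τ is NOT a topology.


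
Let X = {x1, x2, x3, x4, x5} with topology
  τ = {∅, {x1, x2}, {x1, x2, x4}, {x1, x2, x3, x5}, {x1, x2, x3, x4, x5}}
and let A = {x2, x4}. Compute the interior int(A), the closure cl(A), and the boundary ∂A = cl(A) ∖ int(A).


int(A) = ∅, cl(A) = {x1, x2, x3, x4, x5}, ∂A = {x1, x2, x3, x4, x5}.

Closed sets in (X, τ) are complements of opens:
  closed(X, τ) = {∅, {x4}, {x3, x5}, {x3, x4, x5}, {x1, x2, x3, x4, x5}}.
int(A) = ⋃ {U ∈ τ : U ⊆ A}. Opens contained in A: ∅.
Taking the union of these: int(A) = ∅.
cl(A) = ⋂ {C closed : A ⊆ C}. Closed sets containing A: {x1, x2, x3, x4, x5}.
Intersecting these: cl(A) = {x1, x2, x3, x4, x5}.
∂A = cl(A) ∖ int(A) = {x1, x2, x3, x4, x5} ∖ ∅ = {x1, x2, x3, x4, x5}.


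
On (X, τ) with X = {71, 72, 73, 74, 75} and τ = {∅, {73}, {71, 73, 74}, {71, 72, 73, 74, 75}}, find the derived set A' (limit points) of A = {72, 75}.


A' = {72, 75}

For each x ∈ X, list the open sets U ∈ τ with x ∈ U, then check whether U ∩ (A ∖ {x}) ≠ ∅ for every such U.
  x = 71: open {71, 73, 74} ∋ x has {71, 73, 74} ∩ (A ∖ {71}) = ∅, so x is NOT a limit point.
  x = 72: opens ∋ x are {71, 72, 73, 74, 75}; each meets A ∖ {72}, so x IS a limit point.
  x = 73: open {73} ∋ x has {73} ∩ (A ∖ {73}) = ∅, so x is NOT a limit point.
  x = 74: open {71, 73, 74} ∋ x has {71, 73, 74} ∩ (A ∖ {74}) = ∅, so x is NOT a limit point.
  x = 75: opens ∋ x are {71, 72, 73, 74, 75}; each meets A ∖ {75}, so x IS a limit point.
Collecting: A' = {72, 75}.


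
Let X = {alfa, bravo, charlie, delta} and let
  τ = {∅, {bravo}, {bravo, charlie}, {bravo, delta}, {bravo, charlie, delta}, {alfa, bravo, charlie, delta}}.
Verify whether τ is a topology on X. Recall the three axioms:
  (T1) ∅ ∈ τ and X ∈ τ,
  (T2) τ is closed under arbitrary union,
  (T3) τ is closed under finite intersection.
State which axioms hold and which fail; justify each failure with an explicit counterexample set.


τ IS a topology on X.

Axiom (T1): ∅ ∈ τ? Yes; X ∈ τ? Yes.
Axiom (T2/T3): check pairwise unions and intersections of members of τ.
All pairwise intersections and unions checked — each lies in τ. Therefore τ satisfies (T1), (T2), (T3): it IS a topology on X.


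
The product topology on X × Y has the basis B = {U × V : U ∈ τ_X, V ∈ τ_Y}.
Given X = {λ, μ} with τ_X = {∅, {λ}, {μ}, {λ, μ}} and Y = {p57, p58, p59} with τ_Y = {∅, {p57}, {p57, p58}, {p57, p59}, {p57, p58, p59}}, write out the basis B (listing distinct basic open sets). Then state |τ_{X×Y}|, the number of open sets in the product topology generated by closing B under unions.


Basis B = {∅ × ∅, {λ} × {p57}, {μ} × {p57}, {λ} × {p57, p58}, {λ} × {p57, p59}, {λ, μ} × {p57}, {μ} × {p57, p58}, {μ} × {p57, p59}, {λ} × {p57, p58, p59}, {μ} × {p57, p58, p59}, {λ, μ} × {p57, p58}, {λ, μ} × {p57, p59}, {λ, μ} × {p57, p58, p59}}; |τ_{X×Y}| = 25.

Enumerate products U × V with U ∈ τ_X, V ∈ τ_Y (deduplicated):
  ∅ × ∅ = {} (∅)
  {λ} × {p57} = {(λ,p57)}
  {μ} × {p57} = {(μ,p57)}
  {λ} × {p57, p58} = {(λ,p57), (λ,p58)}
  {λ} × {p57, p59} = {(λ,p57), (λ,p59)}
  {λ, μ} × {p57} = {(λ,p57), (μ,p57)}
  {μ} × {p57, p58} = {(μ,p57), (μ,p58)}
  {μ} × {p57, p59} = {(μ,p57), (μ,p59)}
  {λ} × {p57, p58, p59} = {(λ,p57), (λ,p58), (λ,p59)}
  {μ} × {p57, p58, p59} = {(μ,p57), (μ,p58), (μ,p59)}
  {λ, μ} × {p57, p58} = {(λ,p57), (λ,p58), (μ,p57), (μ,p58)}
  {λ, μ} × {p57, p59} = {(λ,p57), (λ,p59), (μ,p57), (μ,p59)}
  {λ, μ} × {p57, p58, p59} = {(λ,p57), (λ,p58), (λ,p59), (μ,p57), (μ,p58), (μ,p59)}
These 13 distinct sets form the basis B.
Close under arbitrary unions to get τ_{X×Y}; counting gives |τ_{X×Y}| = 25.


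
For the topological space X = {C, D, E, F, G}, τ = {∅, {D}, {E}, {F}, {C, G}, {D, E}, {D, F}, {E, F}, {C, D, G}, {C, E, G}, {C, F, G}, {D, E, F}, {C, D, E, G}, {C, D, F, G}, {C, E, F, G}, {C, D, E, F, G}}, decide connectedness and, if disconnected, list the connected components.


(X, τ) is disconnected; components = [{D}, {E}, {F}, {C, G}].

Find clopen sets (U ∈ τ with X ∖ U ∈ τ):
  U = ∅, X ∖ U = {C, D, E, F, G} — both open, so U is clopen.
  U = {D}, X ∖ U = {C, E, F, G} — both open, so U is clopen.
  U = {E}, X ∖ U = {C, D, F, G} — both open, so U is clopen.
  U = {F}, X ∖ U = {C, D, E, G} — both open, so U is clopen.
  U = {C, G}, X ∖ U = {D, E, F} — both open, so U is clopen.
  U = {D, E}, X ∖ U = {C, F, G} — both open, so U is clopen.
  U = {D, F}, X ∖ U = {C, E, G} — both open, so U is clopen.
  U = {E, F}, X ∖ U = {C, D, G} — both open, so U is clopen.
  U = {C, D, G}, X ∖ U = {E, F} — both open, so U is clopen.
  U = {C, E, G}, X ∖ U = {D, F} — both open, so U is clopen.
  U = {C, F, G}, X ∖ U = {D, E} — both open, so U is clopen.
  U = {D, E, F}, X ∖ U = {C, G} — both open, so U is clopen.
  U = {C, D, E, G}, X ∖ U = {F} — both open, so U is clopen.
  U = {C, D, F, G}, X ∖ U = {E} — both open, so U is clopen.
  U = {C, E, F, G}, X ∖ U = {D} — both open, so U is clopen.
  U = {C, D, E, F, G}, X ∖ U = ∅ — both open, so U is clopen.
Nontrivial clopen(s) exist: e.g. {F}. So (X, τ) is disconnected.
Compute connected components by grouping points that agree on all clopens:
  component: {D}
  component: {E}
  component: {F}
  component: {C, G}


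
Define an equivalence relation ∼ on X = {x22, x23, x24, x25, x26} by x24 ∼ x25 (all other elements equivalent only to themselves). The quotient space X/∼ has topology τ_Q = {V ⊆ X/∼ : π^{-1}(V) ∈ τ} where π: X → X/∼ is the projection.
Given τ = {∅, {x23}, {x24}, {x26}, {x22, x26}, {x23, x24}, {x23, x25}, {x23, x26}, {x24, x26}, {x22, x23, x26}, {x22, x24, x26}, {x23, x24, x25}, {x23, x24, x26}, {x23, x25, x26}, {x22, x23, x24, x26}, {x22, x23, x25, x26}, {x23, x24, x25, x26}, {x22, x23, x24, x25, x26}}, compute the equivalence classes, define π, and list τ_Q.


X/∼ = {[x22], [x23], [x24=x25], [x26]}; |τ_Q| = 9.

Equivalence classes: [x22], [x23], [x24=x25], [x26].
Quotient map π: X → X/∼ sends x22 ↦ [x22], x23 ↦ [x23], x24 ↦ [x24=x25], x25 ↦ [x24=x25], x26 ↦ [x26].
For each subset V ⊆ X/∼, compute π^{-1}(V) ⊆ X and check whether π^{-1}(V) ∈ τ. V is open in τ_Q iff π^{-1}(V) ∈ τ.
  V = {}: π^{-1}(V) = ∅ ∈ τ ✓.
  V = {[x22]}: π^{-1}(V) = {x22} ∉ τ ✗.
  V = {[x23]}: π^{-1}(V) = {x23} ∈ τ ✓.
  V = {[x22], [x23]}: π^{-1}(V) = {x22, x23} ∉ τ ✗.
  V = {[x24=x25]}: π^{-1}(V) = {x24, x25} ∉ τ ✗.
  V = {[x22], [x24=x25]}: π^{-1}(V) = {x22, x24, x25} ∉ τ ✗.
  V = {[x23], [x24=x25]}: π^{-1}(V) = {x23, x24, x25} ∈ τ ✓.
  V = {[x22], [x23], [x24=x25]}: π^{-1}(V) = {x22, x23, x24, x25} ∉ τ ✗.
  V = {[x26]}: π^{-1}(V) = {x26} ∈ τ ✓.
  V = {[x22], [x26]}: π^{-1}(V) = {x22, x26} ∈ τ ✓.
  V = {[x23], [x26]}: π^{-1}(V) = {x23, x26} ∈ τ ✓.
  V = {[x22], [x23], [x26]}: π^{-1}(V) = {x22, x23, x26} ∈ τ ✓.
  V = {[x24=x25], [x26]}: π^{-1}(V) = {x24, x25, x26} ∉ τ ✗.
  V = {[x22], [x24=x25], [x26]}: π^{-1}(V) = {x22, x24, x25, x26} ∉ τ ✗.
  V = {[x23], [x24=x25], [x26]}: π^{-1}(V) = {x23, x24, x25, x26} ∈ τ ✓.
  V = {[x22], [x23], [x24=x25], [x26]}: π^{-1}(V) = {x22, x23, x24, x25, x26} ∈ τ ✓.
Open sets in the quotient: τ_Q = {{}, {[x23]}, {[x23], [x24=x25]}, {[x26]}, {[x22], [x26]}, {[x23], [x26]}, {[x22], [x23], [x26]}, {[x23], [x24=x25], [x26]}, {[x22], [x23], [x24=x25], [x26]}} (9 elements).


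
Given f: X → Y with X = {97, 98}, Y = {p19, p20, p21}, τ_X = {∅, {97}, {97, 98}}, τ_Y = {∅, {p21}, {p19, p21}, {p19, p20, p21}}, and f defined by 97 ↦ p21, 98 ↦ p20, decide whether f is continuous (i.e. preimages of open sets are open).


f IS continuous.

Compute f^{-1}(U) for each U ∈ τ_Y:
  U = ∅: f^{-1}(U) = ∅ ∈ τ_X ✓.
  U = {p21}: f^{-1}(U) = {97} ∈ τ_X ✓.
  U = {p19, p21}: f^{-1}(U) = {97} ∈ τ_X ✓.
  U = {p19, p20, p21}: f^{-1}(U) = {97, 98} ∈ τ_X ✓.
Every preimage lies in τ_X, so f IS continuous.


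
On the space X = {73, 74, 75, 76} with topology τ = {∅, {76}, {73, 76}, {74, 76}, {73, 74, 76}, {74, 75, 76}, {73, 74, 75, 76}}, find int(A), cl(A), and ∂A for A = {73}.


int(A) = ∅, cl(A) = {73}, ∂A = {73}.

Closed sets in (X, τ) are complements of opens:
  closed(X, τ) = {∅, {73}, {75}, {73, 75}, {74, 75}, {73, 74, 75}, {73, 74, 75, 76}}.
int(A) = ⋃ {U ∈ τ : U ⊆ A}. Opens contained in A: ∅.
Taking the union of these: int(A) = ∅.
cl(A) = ⋂ {C closed : A ⊆ C}. Closed sets containing A: {73}, {73, 75}, {73, 74, 75}, {73, 74, 75, 76}.
Intersecting these: cl(A) = {73}.
∂A = cl(A) ∖ int(A) = {73} ∖ ∅ = {73}.


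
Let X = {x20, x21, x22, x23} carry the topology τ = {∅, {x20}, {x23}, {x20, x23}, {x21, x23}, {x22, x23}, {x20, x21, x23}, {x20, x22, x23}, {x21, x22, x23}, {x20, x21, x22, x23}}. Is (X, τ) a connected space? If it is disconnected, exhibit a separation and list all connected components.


(X, τ) is disconnected; components = [{x20}, {x21, x22, x23}].

Find clopen sets (U ∈ τ with X ∖ U ∈ τ):
  U = ∅, X ∖ U = {x20, x21, x22, x23} — both open, so U is clopen.
  U = {x20}, X ∖ U = {x21, x22, x23} — both open, so U is clopen.
  U = {x21, x22, x23}, X ∖ U = {x20} — both open, so U is clopen.
  U = {x20, x21, x22, x23}, X ∖ U = ∅ — both open, so U is clopen.
Nontrivial clopen(s) exist: e.g. {x21, x22, x23}. So (X, τ) is disconnected.
Compute connected components by grouping points that agree on all clopens:
  component: {x20}
  component: {x21, x22, x23}


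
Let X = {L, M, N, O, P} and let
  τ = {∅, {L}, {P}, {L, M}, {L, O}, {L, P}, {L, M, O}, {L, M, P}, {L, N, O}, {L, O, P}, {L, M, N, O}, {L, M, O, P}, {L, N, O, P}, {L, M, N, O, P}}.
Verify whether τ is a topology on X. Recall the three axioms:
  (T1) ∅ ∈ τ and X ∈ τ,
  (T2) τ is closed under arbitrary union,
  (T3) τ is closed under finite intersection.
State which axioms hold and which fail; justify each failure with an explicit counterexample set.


τ IS a topology on X.

Axiom (T1): ∅ ∈ τ? Yes; X ∈ τ? Yes.
Axiom (T2/T3): check pairwise unions and intersections of members of τ.
All pairwise intersections and unions checked — each lies in τ. Therefore τ satisfies (T1), (T2), (T3): it IS a topology on X.


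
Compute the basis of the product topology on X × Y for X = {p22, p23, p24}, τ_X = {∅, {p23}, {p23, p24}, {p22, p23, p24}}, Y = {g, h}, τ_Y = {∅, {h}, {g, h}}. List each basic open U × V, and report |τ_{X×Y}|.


Basis B = {∅ × ∅, {p23} × {h}, {p23} × {g, h}, {p23, p24} × {h}, {p22, p23, p24} × {h}, {p23, p24} × {g, h}, {p22, p23, p24} × {g, h}}; |τ_{X×Y}| = 10.

Enumerate products U × V with U ∈ τ_X, V ∈ τ_Y (deduplicated):
  ∅ × ∅ = {} (∅)
  {p23} × {h} = {(p23,h)}
  {p23} × {g, h} = {(p23,g), (p23,h)}
  {p23, p24} × {h} = {(p23,h), (p24,h)}
  {p22, p23, p24} × {h} = {(p22,h), (p23,h), (p24,h)}
  {p23, p24} × {g, h} = {(p23,g), (p23,h), (p24,g), (p24,h)}
  {p22, p23, p24} × {g, h} = {(p22,g), (p22,h), (p23,g), (p23,h), (p24,g), (p24,h)}
These 7 distinct sets form the basis B.
Close under arbitrary unions to get τ_{X×Y}; counting gives |τ_{X×Y}| = 10.


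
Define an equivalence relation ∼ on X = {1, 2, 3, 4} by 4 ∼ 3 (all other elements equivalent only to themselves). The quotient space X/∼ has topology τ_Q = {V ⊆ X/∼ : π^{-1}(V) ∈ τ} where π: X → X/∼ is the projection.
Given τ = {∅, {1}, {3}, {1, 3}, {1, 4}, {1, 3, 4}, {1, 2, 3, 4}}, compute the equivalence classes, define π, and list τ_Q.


X/∼ = {[1], [2], [3=4]}; |τ_Q| = 4.

Equivalence classes: [1], [2], [3=4].
Quotient map π: X → X/∼ sends 1 ↦ [1], 2 ↦ [2], 3 ↦ [3=4], 4 ↦ [3=4].
For each subset V ⊆ X/∼, compute π^{-1}(V) ⊆ X and check whether π^{-1}(V) ∈ τ. V is open in τ_Q iff π^{-1}(V) ∈ τ.
  V = {}: π^{-1}(V) = ∅ ∈ τ ✓.
  V = {[1]}: π^{-1}(V) = {1} ∈ τ ✓.
  V = {[2]}: π^{-1}(V) = {2} ∉ τ ✗.
  V = {[1], [2]}: π^{-1}(V) = {1, 2} ∉ τ ✗.
  V = {[3=4]}: π^{-1}(V) = {3, 4} ∉ τ ✗.
  V = {[1], [3=4]}: π^{-1}(V) = {1, 3, 4} ∈ τ ✓.
  V = {[2], [3=4]}: π^{-1}(V) = {2, 3, 4} ∉ τ ✗.
  V = {[1], [2], [3=4]}: π^{-1}(V) = {1, 2, 3, 4} ∈ τ ✓.
Open sets in the quotient: τ_Q = {{}, {[1]}, {[1], [3=4]}, {[1], [2], [3=4]}} (4 elements).


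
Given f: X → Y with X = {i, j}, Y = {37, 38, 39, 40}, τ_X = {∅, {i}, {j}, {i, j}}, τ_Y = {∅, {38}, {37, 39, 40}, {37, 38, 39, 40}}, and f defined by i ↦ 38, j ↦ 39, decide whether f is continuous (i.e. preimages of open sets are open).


f IS continuous.

Compute f^{-1}(U) for each U ∈ τ_Y:
  U = ∅: f^{-1}(U) = ∅ ∈ τ_X ✓.
  U = {38}: f^{-1}(U) = {i} ∈ τ_X ✓.
  U = {37, 39, 40}: f^{-1}(U) = {j} ∈ τ_X ✓.
  U = {37, 38, 39, 40}: f^{-1}(U) = {i, j} ∈ τ_X ✓.
Every preimage lies in τ_X, so f IS continuous.


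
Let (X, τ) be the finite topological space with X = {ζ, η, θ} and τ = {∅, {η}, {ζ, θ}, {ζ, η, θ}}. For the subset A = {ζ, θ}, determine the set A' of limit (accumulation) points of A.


A' = {ζ, θ}

For each x ∈ X, list the open sets U ∈ τ with x ∈ U, then check whether U ∩ (A ∖ {x}) ≠ ∅ for every such U.
  x = ζ: opens ∋ x are {ζ, θ}, {ζ, η, θ}; each meets A ∖ {ζ}, so x IS a limit point.
  x = η: open {η} ∋ x has {η} ∩ (A ∖ {η}) = ∅, so x is NOT a limit point.
  x = θ: opens ∋ x are {ζ, θ}, {ζ, η, θ}; each meets A ∖ {θ}, so x IS a limit point.
Collecting: A' = {ζ, θ}.


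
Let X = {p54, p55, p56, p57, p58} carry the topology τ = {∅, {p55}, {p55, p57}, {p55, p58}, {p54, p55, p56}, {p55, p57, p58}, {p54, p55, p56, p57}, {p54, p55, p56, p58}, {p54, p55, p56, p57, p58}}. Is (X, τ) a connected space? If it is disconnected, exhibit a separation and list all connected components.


(X, τ) is connected.

Find clopen sets (U ∈ τ with X ∖ U ∈ τ):
  U = ∅, X ∖ U = {p54, p55, p56, p57, p58} — both open, so U is clopen.
  U = {p54, p55, p56, p57, p58}, X ∖ U = ∅ — both open, so U is clopen.
Only trivial clopens (∅ and X) exist, so (X, τ) is connected.
Compute connected components by grouping points that agree on all clopens:
  component: {p54, p55, p56, p57, p58}


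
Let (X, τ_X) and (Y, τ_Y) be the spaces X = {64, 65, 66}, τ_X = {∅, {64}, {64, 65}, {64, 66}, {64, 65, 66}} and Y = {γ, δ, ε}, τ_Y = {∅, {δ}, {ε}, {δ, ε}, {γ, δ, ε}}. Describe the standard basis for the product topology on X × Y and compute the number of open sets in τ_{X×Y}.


Basis B = {∅ × ∅, {64} × {δ}, {64} × {ε}, {64} × {δ, ε}, {64, 65} × {δ}, {64, 66} × {δ}, {64, 65} × {ε}, {64, 66} × {ε}, {64} × {γ, δ, ε}, {64, 65, 66} × {δ}, {64, 65, 66} × {ε}, {64, 65} × {δ, ε}, {64, 66} × {δ, ε}, {64, 65} × {γ, δ, ε}, {64, 66} × {γ, δ, ε}, {64, 65, 66} × {δ, ε}, {64, 65, 66} × {γ, δ, ε}}; |τ_{X×Y}| = 50.

Enumerate products U × V with U ∈ τ_X, V ∈ τ_Y (deduplicated):
  ∅ × ∅ = {} (∅)
  {64} × {δ} = {(64,δ)}
  {64} × {ε} = {(64,ε)}
  {64} × {δ, ε} = {(64,δ), (64,ε)}
  {64, 65} × {δ} = {(64,δ), (65,δ)}
  {64, 66} × {δ} = {(64,δ), (66,δ)}
  {64, 65} × {ε} = {(64,ε), (65,ε)}
  {64, 66} × {ε} = {(64,ε), (66,ε)}
  {64} × {γ, δ, ε} = {(64,γ), (64,δ), (64,ε)}
  {64, 65, 66} × {δ} = {(64,δ), (65,δ), (66,δ)}
  {64, 65, 66} × {ε} = {(64,ε), (65,ε), (66,ε)}
  {64, 65} × {δ, ε} = {(64,δ), (64,ε), (65,δ), (65,ε)}
  {64, 66} × {δ, ε} = {(64,δ), (64,ε), (66,δ), (66,ε)}
  {64, 65} × {γ, δ, ε} = {(64,γ), (64,δ), (64,ε), (65,γ), (65,δ), (65,ε)}
  {64, 66} × {γ, δ, ε} = {(64,γ), (64,δ), (64,ε), (66,γ), (66,δ), (66,ε)}
  {64, 65, 66} × {δ, ε} = {(64,δ), (64,ε), (65,δ), (65,ε), (66,δ), (66,ε)}
  {64, 65, 66} × {γ, δ, ε} = {(64,γ), (64,δ), (64,ε), (65,γ), (65,δ), (65,ε), (66,γ), (66,δ), (66,ε)}
These 17 distinct sets form the basis B.
Close under arbitrary unions to get τ_{X×Y}; counting gives |τ_{X×Y}| = 50.


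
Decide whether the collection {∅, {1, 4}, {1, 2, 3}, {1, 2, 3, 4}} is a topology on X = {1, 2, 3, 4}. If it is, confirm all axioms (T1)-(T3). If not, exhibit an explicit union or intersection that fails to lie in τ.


τ is NOT a topology on X.

Axiom (T1): ∅ ∈ τ? Yes; X ∈ τ? Yes.
Axiom (T2/T3): check pairwise unions and intersections of members of τ.
Counterexample for (T3): {1, 4} ∩ {1, 2, 3} = {1} ∉ τ. Therefore τ is NOT a topology.


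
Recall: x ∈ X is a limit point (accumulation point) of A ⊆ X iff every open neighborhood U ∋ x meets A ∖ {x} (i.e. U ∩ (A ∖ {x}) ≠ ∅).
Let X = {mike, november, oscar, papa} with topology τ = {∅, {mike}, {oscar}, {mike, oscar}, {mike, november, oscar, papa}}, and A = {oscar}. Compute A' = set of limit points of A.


A' = {november, papa}

For each x ∈ X, list the open sets U ∈ τ with x ∈ U, then check whether U ∩ (A ∖ {x}) ≠ ∅ for every such U.
  x = mike: open {mike} ∋ x has {mike} ∩ (A ∖ {mike}) = ∅, so x is NOT a limit point.
  x = november: opens ∋ x are {mike, november, oscar, papa}; each meets A ∖ {november}, so x IS a limit point.
  x = oscar: open {oscar} ∋ x has {oscar} ∩ (A ∖ {oscar}) = ∅, so x is NOT a limit point.
  x = papa: opens ∋ x are {mike, november, oscar, papa}; each meets A ∖ {papa}, so x IS a limit point.
Collecting: A' = {november, papa}.


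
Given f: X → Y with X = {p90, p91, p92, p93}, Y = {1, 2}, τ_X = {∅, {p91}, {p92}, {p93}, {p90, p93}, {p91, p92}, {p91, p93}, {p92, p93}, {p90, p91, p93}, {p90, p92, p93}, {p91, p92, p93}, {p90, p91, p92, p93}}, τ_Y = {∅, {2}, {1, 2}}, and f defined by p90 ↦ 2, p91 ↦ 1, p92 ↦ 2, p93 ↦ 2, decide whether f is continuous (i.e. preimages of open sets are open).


f IS continuous.

Compute f^{-1}(U) for each U ∈ τ_Y:
  U = ∅: f^{-1}(U) = ∅ ∈ τ_X ✓.
  U = {2}: f^{-1}(U) = {p90, p92, p93} ∈ τ_X ✓.
  U = {1, 2}: f^{-1}(U) = {p90, p91, p92, p93} ∈ τ_X ✓.
Every preimage lies in τ_X, so f IS continuous.


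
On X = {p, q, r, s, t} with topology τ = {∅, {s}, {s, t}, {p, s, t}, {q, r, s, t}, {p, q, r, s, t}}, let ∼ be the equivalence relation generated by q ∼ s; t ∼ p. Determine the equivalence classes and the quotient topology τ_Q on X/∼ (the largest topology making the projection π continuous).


X/∼ = {[p=t], [q=s], [r]}; |τ_Q| = 2.

Equivalence classes: [p=t], [q=s], [r].
Quotient map π: X → X/∼ sends p ↦ [p=t], q ↦ [q=s], r ↦ [r], s ↦ [q=s], t ↦ [p=t].
For each subset V ⊆ X/∼, compute π^{-1}(V) ⊆ X and check whether π^{-1}(V) ∈ τ. V is open in τ_Q iff π^{-1}(V) ∈ τ.
  V = {}: π^{-1}(V) = ∅ ∈ τ ✓.
  V = {[p=t]}: π^{-1}(V) = {p, t} ∉ τ ✗.
  V = {[q=s]}: π^{-1}(V) = {q, s} ∉ τ ✗.
  V = {[p=t], [q=s]}: π^{-1}(V) = {p, q, s, t} ∉ τ ✗.
  V = {[r]}: π^{-1}(V) = {r} ∉ τ ✗.
  V = {[p=t], [r]}: π^{-1}(V) = {p, r, t} ∉ τ ✗.
  V = {[q=s], [r]}: π^{-1}(V) = {q, r, s} ∉ τ ✗.
  V = {[p=t], [q=s], [r]}: π^{-1}(V) = {p, q, r, s, t} ∈ τ ✓.
Open sets in the quotient: τ_Q = {{}, {[p=t], [q=s], [r]}} (2 elements).


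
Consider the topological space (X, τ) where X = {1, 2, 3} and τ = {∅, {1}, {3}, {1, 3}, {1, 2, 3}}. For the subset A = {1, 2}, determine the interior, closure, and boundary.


int(A) = {1}, cl(A) = {1, 2}, ∂A = {2}.

Closed sets in (X, τ) are complements of opens:
  closed(X, τ) = {∅, {2}, {1, 2}, {2, 3}, {1, 2, 3}}.
int(A) = ⋃ {U ∈ τ : U ⊆ A}. Opens contained in A: ∅, {1}.
Taking the union of these: int(A) = {1}.
cl(A) = ⋂ {C closed : A ⊆ C}. Closed sets containing A: {1, 2}, {1, 2, 3}.
Intersecting these: cl(A) = {1, 2}.
∂A = cl(A) ∖ int(A) = {1, 2} ∖ {1} = {2}.


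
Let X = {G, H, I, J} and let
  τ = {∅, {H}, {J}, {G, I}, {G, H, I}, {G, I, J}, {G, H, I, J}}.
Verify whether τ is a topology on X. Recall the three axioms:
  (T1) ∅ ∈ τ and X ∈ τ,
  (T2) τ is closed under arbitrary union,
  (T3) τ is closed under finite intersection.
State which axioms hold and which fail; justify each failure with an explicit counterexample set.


τ is NOT a topology on X.

Axiom (T1): ∅ ∈ τ? Yes; X ∈ τ? Yes.
Axiom (T2/T3): check pairwise unions and intersections of members of τ.
Counterexample for (T2): {H} ∪ {J} = {H, J} ∉ τ. Therefore τ is NOT a topology.


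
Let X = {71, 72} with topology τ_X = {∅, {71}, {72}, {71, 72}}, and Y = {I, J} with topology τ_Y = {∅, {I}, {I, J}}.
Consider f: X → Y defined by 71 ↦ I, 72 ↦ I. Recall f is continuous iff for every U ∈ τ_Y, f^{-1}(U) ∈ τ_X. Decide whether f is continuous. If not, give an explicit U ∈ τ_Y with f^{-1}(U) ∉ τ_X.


f IS continuous.

Compute f^{-1}(U) for each U ∈ τ_Y:
  U = ∅: f^{-1}(U) = ∅ ∈ τ_X ✓.
  U = {I}: f^{-1}(U) = {71, 72} ∈ τ_X ✓.
  U = {I, J}: f^{-1}(U) = {71, 72} ∈ τ_X ✓.
Every preimage lies in τ_X, so f IS continuous.


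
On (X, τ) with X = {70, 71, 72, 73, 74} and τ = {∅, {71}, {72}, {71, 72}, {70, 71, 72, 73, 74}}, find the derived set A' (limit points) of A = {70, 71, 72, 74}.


A' = {70, 73, 74}

For each x ∈ X, list the open sets U ∈ τ with x ∈ U, then check whether U ∩ (A ∖ {x}) ≠ ∅ for every such U.
  x = 70: opens ∋ x are {70, 71, 72, 73, 74}; each meets A ∖ {70}, so x IS a limit point.
  x = 71: open {71} ∋ x has {71} ∩ (A ∖ {71}) = ∅, so x is NOT a limit point.
  x = 72: open {72} ∋ x has {72} ∩ (A ∖ {72}) = ∅, so x is NOT a limit point.
  x = 73: opens ∋ x are {70, 71, 72, 73, 74}; each meets A ∖ {73}, so x IS a limit point.
  x = 74: opens ∋ x are {70, 71, 72, 73, 74}; each meets A ∖ {74}, so x IS a limit point.
Collecting: A' = {70, 73, 74}.


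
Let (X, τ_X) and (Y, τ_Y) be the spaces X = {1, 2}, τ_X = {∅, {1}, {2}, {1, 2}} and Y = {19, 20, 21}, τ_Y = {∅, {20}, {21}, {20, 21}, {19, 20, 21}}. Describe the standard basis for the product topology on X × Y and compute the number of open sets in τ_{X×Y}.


Basis B = {∅ × ∅, {1} × {20}, {1} × {21}, {2} × {20}, {2} × {21}, {1} × {20, 21}, {1, 2} × {20}, {1, 2} × {21}, {2} × {20, 21}, {1} × {19, 20, 21}, {2} × {19, 20, 21}, {1, 2} × {20, 21}, {1, 2} × {19, 20, 21}}; |τ_{X×Y}| = 25.

Enumerate products U × V with U ∈ τ_X, V ∈ τ_Y (deduplicated):
  ∅ × ∅ = {} (∅)
  {1} × {20} = {(1,20)}
  {1} × {21} = {(1,21)}
  {2} × {20} = {(2,20)}
  {2} × {21} = {(2,21)}
  {1} × {20, 21} = {(1,20), (1,21)}
  {1, 2} × {20} = {(1,20), (2,20)}
  {1, 2} × {21} = {(1,21), (2,21)}
  {2} × {20, 21} = {(2,20), (2,21)}
  {1} × {19, 20, 21} = {(1,19), (1,20), (1,21)}
  {2} × {19, 20, 21} = {(2,19), (2,20), (2,21)}
  {1, 2} × {20, 21} = {(1,20), (1,21), (2,20), (2,21)}
  {1, 2} × {19, 20, 21} = {(1,19), (1,20), (1,21), (2,19), (2,20), (2,21)}
These 13 distinct sets form the basis B.
Close under arbitrary unions to get τ_{X×Y}; counting gives |τ_{X×Y}| = 25.


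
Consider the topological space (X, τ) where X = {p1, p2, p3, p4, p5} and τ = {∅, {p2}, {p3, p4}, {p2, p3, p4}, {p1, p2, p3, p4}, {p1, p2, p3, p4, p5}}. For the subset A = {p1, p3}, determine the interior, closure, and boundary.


int(A) = ∅, cl(A) = {p1, p3, p4, p5}, ∂A = {p1, p3, p4, p5}.

Closed sets in (X, τ) are complements of opens:
  closed(X, τ) = {∅, {p5}, {p1, p5}, {p1, p2, p5}, {p1, p3, p4, p5}, {p1, p2, p3, p4, p5}}.
int(A) = ⋃ {U ∈ τ : U ⊆ A}. Opens contained in A: ∅.
Taking the union of these: int(A) = ∅.
cl(A) = ⋂ {C closed : A ⊆ C}. Closed sets containing A: {p1, p3, p4, p5}, {p1, p2, p3, p4, p5}.
Intersecting these: cl(A) = {p1, p3, p4, p5}.
∂A = cl(A) ∖ int(A) = {p1, p3, p4, p5} ∖ ∅ = {p1, p3, p4, p5}.


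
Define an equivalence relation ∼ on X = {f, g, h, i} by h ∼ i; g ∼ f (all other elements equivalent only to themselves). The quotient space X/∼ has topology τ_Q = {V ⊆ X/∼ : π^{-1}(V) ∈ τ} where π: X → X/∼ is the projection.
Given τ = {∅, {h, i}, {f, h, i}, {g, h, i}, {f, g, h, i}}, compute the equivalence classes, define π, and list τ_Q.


X/∼ = {[f=g], [h=i]}; |τ_Q| = 3.

Equivalence classes: [f=g], [h=i].
Quotient map π: X → X/∼ sends f ↦ [f=g], g ↦ [f=g], h ↦ [h=i], i ↦ [h=i].
For each subset V ⊆ X/∼, compute π^{-1}(V) ⊆ X and check whether π^{-1}(V) ∈ τ. V is open in τ_Q iff π^{-1}(V) ∈ τ.
  V = {}: π^{-1}(V) = ∅ ∈ τ ✓.
  V = {[f=g]}: π^{-1}(V) = {f, g} ∉ τ ✗.
  V = {[h=i]}: π^{-1}(V) = {h, i} ∈ τ ✓.
  V = {[f=g], [h=i]}: π^{-1}(V) = {f, g, h, i} ∈ τ ✓.
Open sets in the quotient: τ_Q = {{}, {[h=i]}, {[f=g], [h=i]}} (3 elements).


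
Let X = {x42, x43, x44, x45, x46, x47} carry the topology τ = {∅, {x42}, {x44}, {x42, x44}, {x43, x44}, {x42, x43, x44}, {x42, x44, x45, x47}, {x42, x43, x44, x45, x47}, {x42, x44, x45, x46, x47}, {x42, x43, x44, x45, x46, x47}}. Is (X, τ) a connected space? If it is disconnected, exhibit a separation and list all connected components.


(X, τ) is connected.

Find clopen sets (U ∈ τ with X ∖ U ∈ τ):
  U = ∅, X ∖ U = {x42, x43, x44, x45, x46, x47} — both open, so U is clopen.
  U = {x42, x43, x44, x45, x46, x47}, X ∖ U = ∅ — both open, so U is clopen.
Only trivial clopens (∅ and X) exist, so (X, τ) is connected.
Compute connected components by grouping points that agree on all clopens:
  component: {x42, x43, x44, x45, x46, x47}


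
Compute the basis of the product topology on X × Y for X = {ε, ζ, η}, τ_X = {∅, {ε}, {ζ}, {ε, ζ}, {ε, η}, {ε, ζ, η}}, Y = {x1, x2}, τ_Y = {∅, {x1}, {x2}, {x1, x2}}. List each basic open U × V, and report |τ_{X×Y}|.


Basis B = {∅ × ∅, {ε} × {x1}, {ε} × {x2}, {ζ} × {x1}, {ζ} × {x2}, {ε} × {x1, x2}, {ε, ζ} × {x1}, {ε, η} × {x1}, {ε, ζ} × {x2}, {ε, η} × {x2}, {ζ} × {x1, x2}, {ε, ζ, η} × {x1}, {ε, ζ, η} × {x2}, {ε, ζ} × {x1, x2}, {ε, η} × {x1, x2}, {ε, ζ, η} × {x1, x2}}; |τ_{X×Y}| = 36.

Enumerate products U × V with U ∈ τ_X, V ∈ τ_Y (deduplicated):
  ∅ × ∅ = {} (∅)
  {ε} × {x1} = {(ε,x1)}
  {ε} × {x2} = {(ε,x2)}
  {ζ} × {x1} = {(ζ,x1)}
  {ζ} × {x2} = {(ζ,x2)}
  {ε} × {x1, x2} = {(ε,x1), (ε,x2)}
  {ε, ζ} × {x1} = {(ε,x1), (ζ,x1)}
  {ε, η} × {x1} = {(ε,x1), (η,x1)}
  {ε, ζ} × {x2} = {(ε,x2), (ζ,x2)}
  {ε, η} × {x2} = {(ε,x2), (η,x2)}
  {ζ} × {x1, x2} = {(ζ,x1), (ζ,x2)}
  {ε, ζ, η} × {x1} = {(ε,x1), (ζ,x1), (η,x1)}
  {ε, ζ, η} × {x2} = {(ε,x2), (ζ,x2), (η,x2)}
  {ε, ζ} × {x1, x2} = {(ε,x1), (ε,x2), (ζ,x1), (ζ,x2)}
  {ε, η} × {x1, x2} = {(ε,x1), (ε,x2), (η,x1), (η,x2)}
  {ε, ζ, η} × {x1, x2} = {(ε,x1), (ε,x2), (ζ,x1), (ζ,x2), (η,x1), (η,x2)}
These 16 distinct sets form the basis B.
Close under arbitrary unions to get τ_{X×Y}; counting gives |τ_{X×Y}| = 36.


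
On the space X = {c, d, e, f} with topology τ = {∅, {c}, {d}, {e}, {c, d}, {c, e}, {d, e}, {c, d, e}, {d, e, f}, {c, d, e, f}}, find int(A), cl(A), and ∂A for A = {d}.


int(A) = {d}, cl(A) = {d, f}, ∂A = {f}.

Closed sets in (X, τ) are complements of opens:
  closed(X, τ) = {∅, {c}, {f}, {c, f}, {d, f}, {e, f}, {c, d, f}, {c, e, f}, {d, e, f}, {c, d, e, f}}.
int(A) = ⋃ {U ∈ τ : U ⊆ A}. Opens contained in A: ∅, {d}.
Taking the union of these: int(A) = {d}.
cl(A) = ⋂ {C closed : A ⊆ C}. Closed sets containing A: {d, f}, {c, d, f}, {d, e, f}, {c, d, e, f}.
Intersecting these: cl(A) = {d, f}.
∂A = cl(A) ∖ int(A) = {d, f} ∖ {d} = {f}.
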